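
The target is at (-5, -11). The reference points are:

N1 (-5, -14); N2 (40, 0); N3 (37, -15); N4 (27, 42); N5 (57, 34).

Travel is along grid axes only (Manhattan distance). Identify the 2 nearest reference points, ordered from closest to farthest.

Distances from (-5, -11):
N1: 3
N2: 56
N3: 46
N4: 85
N5: 107
Sorted: N1 (3) < N3 (46) < N2 (56) < N4 (85) < …

N1, N3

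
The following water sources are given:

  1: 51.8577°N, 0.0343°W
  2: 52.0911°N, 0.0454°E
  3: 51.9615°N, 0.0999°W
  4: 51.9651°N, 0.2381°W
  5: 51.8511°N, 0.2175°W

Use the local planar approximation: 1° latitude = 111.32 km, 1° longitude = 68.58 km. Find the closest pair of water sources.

3 and 4

Pairwise distances:
1–2: √((0.2334·111.32)² + (0.0797·68.58)²) = √(675.068897 + 29.875254) = 26.5508 km
1–3: √((0.1038·111.32)² + (-0.0656·68.58)²) = √(133.518395 + 20.239633) = 12.3999 km
1–4: √((0.1074·111.32)² + (-0.2038·68.58)²) = √(142.940388 + 195.345459) = 18.3925 km
1–5: √((-0.0066·111.32)² + (-0.1832·68.58)²) = √(0.539802 + 157.850478) = 12.5853 km
2–3: √((-0.1296·111.32)² + (-0.1453·68.58)²) = √(208.140406 + 99.294728) = 17.5338 km
2–4: √((-0.1260·111.32)² + (-0.2835·68.58)²) = √(196.737653 + 378.008084) = 23.9739 km
2–5: √((-0.2400·111.32)² + (-0.2629·68.58)²) = √(713.787402 + 325.069433) = 32.2313 km
3–4: √((0.0036·111.32)² + (-0.1382·68.58)²) = √(0.160602 + 89.827859) = 9.4862 km
3–5: √((-0.1104·111.32)² + (-0.1176·68.58)²) = √(151.037414 + 65.044354) = 14.6997 km
4–5: √((-0.1140·111.32)² + (0.0206·68.58)²) = √(161.048283 + 1.995857) = 12.7689 km
Closest pair: 3–4 at 9.4862 km.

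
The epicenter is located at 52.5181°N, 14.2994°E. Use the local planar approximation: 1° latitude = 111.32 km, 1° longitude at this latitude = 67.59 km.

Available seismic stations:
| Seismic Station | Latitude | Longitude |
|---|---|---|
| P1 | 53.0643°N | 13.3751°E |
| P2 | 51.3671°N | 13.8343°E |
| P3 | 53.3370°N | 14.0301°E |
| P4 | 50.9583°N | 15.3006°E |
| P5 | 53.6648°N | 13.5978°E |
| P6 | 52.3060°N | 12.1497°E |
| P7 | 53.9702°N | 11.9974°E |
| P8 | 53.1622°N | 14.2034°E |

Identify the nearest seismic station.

Distances from 52.5181°N, 14.2994°E:
P1: 87.1776 km
P2: 131.9293 km
P3: 92.9594 km
P4: 186.3576 km
P5: 136.1743 km
P6: 147.2041 km
P7: 224.3634 km
P8: 71.9942 km
Minimum: P8 at 71.9942 km.

P8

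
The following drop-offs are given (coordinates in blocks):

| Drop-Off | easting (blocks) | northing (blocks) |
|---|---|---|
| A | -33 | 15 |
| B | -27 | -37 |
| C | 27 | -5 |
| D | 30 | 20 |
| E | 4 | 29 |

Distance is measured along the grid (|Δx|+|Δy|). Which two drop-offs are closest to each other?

Pairwise distances:
A–B: |6| + |-52| = 6 + 52 = 58 blocks
A–C: |60| + |-20| = 60 + 20 = 80 blocks
A–D: |63| + |5| = 63 + 5 = 68 blocks
A–E: |37| + |14| = 37 + 14 = 51 blocks
B–C: |54| + |32| = 54 + 32 = 86 blocks
B–D: |57| + |57| = 57 + 57 = 114 blocks
B–E: |31| + |66| = 31 + 66 = 97 blocks
C–D: |3| + |25| = 3 + 25 = 28 blocks
C–E: |-23| + |34| = 23 + 34 = 57 blocks
D–E: |-26| + |9| = 26 + 9 = 35 blocks
Closest pair: C–D at 28 blocks.

C and D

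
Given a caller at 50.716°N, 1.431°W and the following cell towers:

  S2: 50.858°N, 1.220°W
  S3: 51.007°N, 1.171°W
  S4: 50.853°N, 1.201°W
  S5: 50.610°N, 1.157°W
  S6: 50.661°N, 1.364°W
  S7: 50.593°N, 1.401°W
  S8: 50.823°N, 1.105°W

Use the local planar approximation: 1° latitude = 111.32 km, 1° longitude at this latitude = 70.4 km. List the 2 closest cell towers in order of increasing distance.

Distances from 50.716°N, 1.431°W:
S2: 21.692 km
S3: 37.208 km
S4: 22.243 km
S5: 22.613 km
S6: 7.729 km
S7: 13.854 km
S8: 25.857 km
Sorted: S6 (7.729 km) < S7 (13.854 km) < S2 (21.692 km) < S4 (22.243 km) < …

S6, S7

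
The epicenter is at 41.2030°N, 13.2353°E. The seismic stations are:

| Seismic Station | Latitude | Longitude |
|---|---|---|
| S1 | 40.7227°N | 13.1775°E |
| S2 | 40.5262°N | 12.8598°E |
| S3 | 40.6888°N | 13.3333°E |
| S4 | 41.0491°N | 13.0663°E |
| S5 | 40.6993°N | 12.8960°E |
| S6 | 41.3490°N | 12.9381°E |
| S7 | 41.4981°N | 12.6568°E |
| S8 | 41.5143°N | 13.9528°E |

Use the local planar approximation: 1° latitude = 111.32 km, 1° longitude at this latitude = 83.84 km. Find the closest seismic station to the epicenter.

Distances from 41.2030°N, 13.2353°E:
S1: √((-0.4803·111.32)² + (-0.0578·83.84)²) = √(2858.719661 + 23.483251) = 53.6862 km
S2: √((-0.6768·111.32)² + (-0.3755·83.84)²) = √(5676.322938 + 991.111287) = 81.6544 km
S3: √((-0.5142·111.32)² + (0.0980·83.84)²) = √(3276.502774 + 67.507914) = 57.8274 km
S4: √((-0.1539·111.32)² + (-0.1690·83.84)²) = √(293.510495 + 200.759427) = 22.2322 km
S5: √((-0.5037·111.32)² + (-0.3393·83.84)²) = √(3144.056175 + 809.226802) = 62.8751 km
S6: √((0.1460·111.32)² + (-0.2972·83.84)²) = √(264.150907 + 620.869248) = 29.7493 km
S7: √((0.2951·111.32)² + (-0.5785·83.84)²) = √(1079.157453 + 2352.389682) = 58.5794 km
S8: √((0.3113·111.32)² + (0.7175·83.84)²) = √(1200.893894 + 3618.648087) = 69.4229 km
Minimum: S4 at 22.2322 km.

S4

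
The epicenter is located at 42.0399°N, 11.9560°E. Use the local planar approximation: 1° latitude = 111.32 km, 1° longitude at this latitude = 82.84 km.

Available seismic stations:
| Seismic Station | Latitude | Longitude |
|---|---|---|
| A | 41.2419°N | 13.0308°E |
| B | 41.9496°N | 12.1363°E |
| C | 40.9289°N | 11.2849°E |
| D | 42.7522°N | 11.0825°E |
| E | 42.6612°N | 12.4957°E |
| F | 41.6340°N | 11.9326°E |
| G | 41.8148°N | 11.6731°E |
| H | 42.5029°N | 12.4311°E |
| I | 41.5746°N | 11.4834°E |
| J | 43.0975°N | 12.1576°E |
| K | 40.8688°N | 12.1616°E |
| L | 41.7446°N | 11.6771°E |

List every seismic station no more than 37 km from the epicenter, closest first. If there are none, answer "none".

Distances from 42.0399°N, 11.9560°E:
A: √((-0.7980·111.32)² + (1.0748·82.84)²) = √(7891.365849 + 7927.486223) = 125.7730 km
B: √((-0.0903·111.32)² + (0.1803·82.84)²) = √(101.046644 + 223.085649) = 18.0037 km
C: √((-1.1110·111.32)² + (-0.6711·82.84)²) = √(15295.881599 + 3090.684386) = 135.5971 km
D: √((0.7123·111.32)² + (-0.8735·82.84)²) = √(6287.417275 + 5236.076693) = 107.3475 km
E: √((0.6213·111.32)² + (0.5397·82.84)²) = √(4783.536615 + 1998.872148) = 82.3554 km
F: √((-0.4059·111.32)² + (-0.0234·82.84)²) = √(2041.665067 + 3.757612) = 45.2263 km
G: √((-0.2251·111.32)² + (-0.2829·82.84)²) = √(627.909979 + 549.219661) = 34.3093 km
H: √((0.4630·111.32)² + (0.4751·82.84)²) = √(2656.491174 + 1548.995804) = 64.8497 km
I: √((-0.4653·111.32)² + (-0.4726·82.84)²) = √(2682.949513 + 1532.736907) = 64.9283 km
J: √((1.0576·111.32)² + (0.2016·82.84)²) = √(13860.831359 + 278.908170) = 118.9106 km
K: √((-1.1711·111.32)² + (0.2056·82.84)²) = √(16995.516100 + 290.085754) = 131.4747 km
L: √((-0.2953·111.32)² + (-0.2789·82.84)²) = √(1080.620717 + 533.798328) = 40.1798 km
Threshold 37 km: B (18.0037 km), G (34.3093 km) are within range.

B, G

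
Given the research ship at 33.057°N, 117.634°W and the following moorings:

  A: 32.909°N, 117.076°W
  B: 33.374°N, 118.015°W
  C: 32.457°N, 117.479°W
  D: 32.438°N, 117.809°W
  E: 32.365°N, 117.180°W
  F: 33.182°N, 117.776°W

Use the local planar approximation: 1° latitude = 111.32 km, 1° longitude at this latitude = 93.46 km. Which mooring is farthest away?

Distances from 33.057°N, 117.634°W:
A: √((-0.148·111.32)² + (0.558·93.46)²) = √(271.43749 + 2719.69342) = 54.691 km
B: √((0.317·111.32)² + (-0.381·93.46)²) = √(1245.27400 + 1267.94818) = 50.132 km
C: √((-0.600·111.32)² + (0.155·93.46)²) = √(4461.17126 + 209.85289) = 68.345 km
D: √((-0.619·111.32)² + (-0.175·93.46)²) = √(4748.18567 + 267.50238) = 70.822 km
E: √((-0.692·111.32)² + (0.454·93.46)²) = √(5934.15088 + 1800.37618) = 87.946 km
F: √((0.125·111.32)² + (-0.142·93.46)²) = √(193.62722 + 176.12793) = 19.229 km
Maximum: E at 87.946 km.

E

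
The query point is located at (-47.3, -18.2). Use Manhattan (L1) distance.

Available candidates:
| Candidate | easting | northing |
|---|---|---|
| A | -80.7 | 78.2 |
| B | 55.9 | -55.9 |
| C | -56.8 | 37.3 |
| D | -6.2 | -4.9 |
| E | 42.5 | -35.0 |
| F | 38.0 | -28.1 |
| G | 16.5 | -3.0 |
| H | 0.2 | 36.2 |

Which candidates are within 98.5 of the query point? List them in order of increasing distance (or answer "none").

Distances from (-47.3, -18.2):
A: 129.8
B: 140.9
C: 65.0
D: 54.4
E: 106.6
F: 95.2
G: 79.0
H: 101.9
Threshold 98.5: D (54.4), C (65.0), G (79.0), F (95.2) are within range.

D, C, G, F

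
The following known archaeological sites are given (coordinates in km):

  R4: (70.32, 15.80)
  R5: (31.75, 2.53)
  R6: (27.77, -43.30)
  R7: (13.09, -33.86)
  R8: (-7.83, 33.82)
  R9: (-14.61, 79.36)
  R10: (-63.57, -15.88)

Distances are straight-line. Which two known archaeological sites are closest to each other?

Pairwise distances:
R4–R5: √((-38.57)² + (-13.27)²) = √(1487.6449 + 176.0929) = 40.79 km
R4–R6: √((-42.55)² + (-59.10)²) = √(1810.5025 + 3492.8100) = 72.82 km
R4–R7: √((-57.23)² + (-49.66)²) = √(3275.2729 + 2466.1156) = 75.77 km
R4–R8: √((-78.15)² + (18.02)²) = √(6107.4225 + 324.7204) = 80.20 km
R4–R9: √((-84.93)² + (63.56)²) = √(7213.1049 + 4039.8736) = 106.08 km
R4–R10: √((-133.89)² + (-31.68)²) = √(17926.5321 + 1003.6224) = 137.59 km
R5–R6: √((-3.98)² + (-45.83)²) = √(15.8404 + 2100.3889) = 46.00 km
R5–R7: √((-18.66)² + (-36.39)²) = √(348.1956 + 1324.2321) = 40.90 km
R5–R8: √((-39.58)² + (31.29)²) = √(1566.5764 + 979.0641) = 50.45 km
R5–R9: √((-46.36)² + (76.83)²) = √(2149.2496 + 5902.8489) = 89.73 km
R5–R10: √((-95.32)² + (-18.41)²) = √(9085.9024 + 338.9281) = 97.08 km
R6–R7: √((-14.68)² + (9.44)²) = √(215.5024 + 89.1136) = 17.45 km
R6–R8: √((-35.60)² + (77.12)²) = √(1267.3600 + 5947.4944) = 84.94 km
R6–R9: √((-42.38)² + (122.66)²) = √(1796.0644 + 15045.4756) = 129.77 km
R6–R10: √((-91.34)² + (27.42)²) = √(8342.9956 + 751.8564) = 95.37 km
R7–R8: √((-20.92)² + (67.68)²) = √(437.6464 + 4580.5824) = 70.84 km
R7–R9: √((-27.70)² + (113.22)²) = √(767.2900 + 12818.7684) = 116.56 km
R7–R10: √((-76.66)² + (17.98)²) = √(5876.7556 + 323.2804) = 78.74 km
R8–R9: √((-6.78)² + (45.54)²) = √(45.9684 + 2073.8916) = 46.04 km
R8–R10: √((-55.74)² + (-49.70)²) = √(3106.9476 + 2470.0900) = 74.68 km
R9–R10: √((-48.96)² + (-95.24)²) = √(2397.0816 + 9070.6576) = 107.09 km
Closest pair: R6–R7 at 17.45 km.

R6 and R7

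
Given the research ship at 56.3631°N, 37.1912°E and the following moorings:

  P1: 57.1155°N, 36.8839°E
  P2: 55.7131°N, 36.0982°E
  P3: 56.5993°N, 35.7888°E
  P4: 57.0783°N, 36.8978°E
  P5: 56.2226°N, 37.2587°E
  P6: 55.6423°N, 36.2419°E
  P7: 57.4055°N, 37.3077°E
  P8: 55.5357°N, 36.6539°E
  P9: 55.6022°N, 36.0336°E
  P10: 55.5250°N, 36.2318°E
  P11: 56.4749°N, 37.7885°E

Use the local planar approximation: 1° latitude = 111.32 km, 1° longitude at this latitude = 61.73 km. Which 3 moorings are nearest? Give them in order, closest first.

P5, P11, P4

Distances from 56.3631°N, 37.1912°E:
P1: √((0.7524·111.32)² + (-0.3073·61.73)²) = √(7015.263191 + 359.846824) = 85.8785 km
P2: √((-0.6500·111.32)² + (-1.0930·61.73)²) = √(5235.680164 + 4552.320997) = 98.9343 km
P3: √((0.2362·111.32)² + (-1.4024·61.73)²) = √(691.363077 + 7494.391217) = 90.4752 km
P4: √((0.7152·111.32)² + (-0.2934·61.73)²) = √(6338.717647 + 328.029403) = 81.6502 km
P5: √((-0.1405·111.32)² + (0.0675·61.73)²) = √(244.623989 + 17.362014) = 16.1860 km
P6: √((-0.7208·111.32)² + (-0.9493·61.73)²) = √(6438.370299 + 3433.993871) = 99.3598 km
P7: √((1.0424·111.32)² + (0.1165·61.73)²) = √(13465.274173 + 51.718319) = 116.2626 km
P8: √((-0.8274·111.32)² + (-0.5373·61.73)²) = √(8483.546184 + 1100.084980) = 97.8960 km
P9: √((-0.7609·111.32)² + (-1.1576·61.73)²) = √(7174.663939 + 5106.338374) = 110.8197 km
P10: √((-0.8381·111.32)² + (-0.9594·61.73)²) = √(8704.384695 + 3507.453985) = 110.5072 km
P11: √((0.1118·111.32)² + (0.5973·61.73)²) = √(154.892362 + 1359.494902) = 38.9151 km
Sorted: P5 (16.1860 km) < P11 (38.9151 km) < P4 (81.6502 km) < P1 (85.8785 km) < P3 (90.4752 km) < …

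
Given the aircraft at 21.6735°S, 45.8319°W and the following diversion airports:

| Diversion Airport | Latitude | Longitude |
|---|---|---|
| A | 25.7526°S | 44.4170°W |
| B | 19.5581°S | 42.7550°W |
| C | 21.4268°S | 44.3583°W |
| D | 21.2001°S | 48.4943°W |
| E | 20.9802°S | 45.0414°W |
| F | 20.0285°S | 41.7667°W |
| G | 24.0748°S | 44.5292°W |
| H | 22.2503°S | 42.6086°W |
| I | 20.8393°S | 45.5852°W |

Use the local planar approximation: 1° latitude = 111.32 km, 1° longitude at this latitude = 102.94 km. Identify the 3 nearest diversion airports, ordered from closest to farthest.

Distances from 21.6735°S, 45.8319°W:
A: √((-4.0791·111.32)² + (1.4149·102.94)²) = √(206193.561391 + 21213.865988) = 476.8725 km
B: √((2.1154·111.32)² + (3.0769·102.94)²) = √(55453.810675 + 100321.748175) = 394.6841 km
C: √((0.2467·111.32)² + (1.4736·102.94)²) = √(754.196815 + 23010.579364) = 154.1583 km
D: √((0.4734·111.32)² + (-2.6624·102.94)²) = √(2777.172796 + 75112.970438) = 279.0881 km
E: √((0.6933·111.32)² + (0.7905·102.94)²) = √(5956.467764 + 6621.739268) = 112.1526 km
F: √((1.6450·111.32)² + (4.0652·102.94)²) = √(33533.447138 + 175118.553658) = 456.7844 km
G: √((-2.4013·111.32)² + (1.3027·102.94)²) = √(71456.088135 + 17982.793372) = 299.0633 km
H: √((-0.5768·111.32)² + (3.2233·102.94)²) = √(4122.843966 + 110095.554769) = 337.9621 km
I: √((0.8342·111.32)² + (0.2467·102.94)²) = √(8623.563514 + 644.921161) = 96.2730 km
Sorted: I (96.2730 km) < E (112.1526 km) < C (154.1583 km) < D (279.0881 km) < G (299.0633 km) < …

I, E, C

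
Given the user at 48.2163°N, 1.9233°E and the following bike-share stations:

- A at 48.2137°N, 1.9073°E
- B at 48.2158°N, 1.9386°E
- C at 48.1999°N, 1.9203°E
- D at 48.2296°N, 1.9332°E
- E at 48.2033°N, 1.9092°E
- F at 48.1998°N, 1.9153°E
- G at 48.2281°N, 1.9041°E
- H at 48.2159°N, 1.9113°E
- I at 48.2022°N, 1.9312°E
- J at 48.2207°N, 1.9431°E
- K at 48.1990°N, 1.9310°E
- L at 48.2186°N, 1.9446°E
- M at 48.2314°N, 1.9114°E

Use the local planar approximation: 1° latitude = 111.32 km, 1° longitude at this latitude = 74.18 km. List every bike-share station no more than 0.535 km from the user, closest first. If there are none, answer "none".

none

Distances from 48.2163°N, 1.9233°E:
A: √((-0.0026·111.32)² + (-0.0160·74.18)²) = √(0.083771 + 1.408684) = 1.2217 km
B: √((-0.0005·111.32)² + (0.0153·74.18)²) = √(0.003098 + 1.288121) = 1.1363 km
C: √((-0.0164·111.32)² + (-0.0030·74.18)²) = √(3.332991 + 0.049524) = 1.8392 km
D: √((0.0133·111.32)² + (0.0099·74.18)²) = √(2.192046 + 0.539317) = 1.6527 km
E: √((-0.0130·111.32)² + (-0.0141·74.18)²) = √(2.094272 + 1.093986) = 1.7856 km
F: √((-0.0165·111.32)² + (-0.0080·74.18)²) = √(3.373761 + 0.352171) = 1.9303 km
G: √((0.0118·111.32)² + (-0.0192·74.18)²) = √(1.725482 + 2.028505) = 1.9375 km
H: √((-0.0004·111.32)² + (-0.0120·74.18)²) = √(0.001983 + 0.792385) = 0.8913 km
I: √((-0.0141·111.32)² + (0.0079·74.18)²) = √(2.463682 + 0.343422) = 1.6754 km
J: √((0.0044·111.32)² + (0.0198·74.18)²) = √(0.239912 + 2.157268) = 1.5483 km
K: √((-0.0173·111.32)² + (0.0077·74.18)²) = √(3.708844 + 0.326253) = 2.0088 km
L: √((0.0023·111.32)² + (0.0213·74.18)²) = √(0.065554 + 2.496507) = 1.6006 km
M: √((0.0151·111.32)² + (-0.0119·74.18)²) = √(2.825532 + 0.779233) = 1.8986 km
Threshold 0.535 km: none within range.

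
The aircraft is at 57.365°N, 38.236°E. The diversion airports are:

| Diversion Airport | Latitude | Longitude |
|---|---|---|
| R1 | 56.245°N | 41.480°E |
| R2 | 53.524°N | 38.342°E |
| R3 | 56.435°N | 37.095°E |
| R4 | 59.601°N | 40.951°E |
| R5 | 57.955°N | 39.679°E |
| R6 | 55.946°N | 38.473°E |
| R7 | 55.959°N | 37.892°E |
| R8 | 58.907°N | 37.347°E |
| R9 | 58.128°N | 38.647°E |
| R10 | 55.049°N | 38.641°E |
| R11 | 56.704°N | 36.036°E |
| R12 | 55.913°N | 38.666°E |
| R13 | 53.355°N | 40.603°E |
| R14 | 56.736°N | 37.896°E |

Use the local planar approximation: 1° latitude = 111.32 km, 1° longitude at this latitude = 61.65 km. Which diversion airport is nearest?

Distances from 57.365°N, 38.236°E:
R1: 235.673 km
R2: 427.630 km
R3: 125.164 km
R4: 299.955 km
R5: 110.579 km
R6: 158.637 km
R7: 157.946 km
R8: 180.193 km
R9: 88.636 km
R10: 259.023 km
R11: 154.305 km
R12: 163.796 km
R13: 469.639 km
R14: 73.090 km
Minimum: R14 at 73.090 km.

R14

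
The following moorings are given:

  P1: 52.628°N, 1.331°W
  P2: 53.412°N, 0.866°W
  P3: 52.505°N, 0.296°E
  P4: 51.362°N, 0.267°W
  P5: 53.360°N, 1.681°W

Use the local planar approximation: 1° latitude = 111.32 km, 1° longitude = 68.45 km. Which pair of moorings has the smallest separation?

P2 and P5

Pairwise distances:
P1–P2: 92.898 km
P1–P3: 112.207 km
P1–P4: 158.638 km
P1–P5: 84.935 km
P2–P3: 128.533 km
P2–P4: 231.860 km
P2–P5: 56.086 km
P3–P4: 132.947 km
P3–P5: 165.445 km
P4–P5: 242.564 km
Closest pair: P2–P5 at 56.086 km.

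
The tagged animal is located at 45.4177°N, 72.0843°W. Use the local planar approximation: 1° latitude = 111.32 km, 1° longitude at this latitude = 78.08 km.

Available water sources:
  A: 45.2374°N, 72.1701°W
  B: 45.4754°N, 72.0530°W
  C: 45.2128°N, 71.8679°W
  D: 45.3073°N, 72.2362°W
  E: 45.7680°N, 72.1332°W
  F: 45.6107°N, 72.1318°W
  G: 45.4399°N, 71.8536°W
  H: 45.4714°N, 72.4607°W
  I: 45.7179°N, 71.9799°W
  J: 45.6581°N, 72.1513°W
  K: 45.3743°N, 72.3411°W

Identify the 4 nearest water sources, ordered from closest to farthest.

Distances from 45.4177°N, 72.0843°W:
A: √((-0.1803·111.32)² + (-0.0858·78.08)²) = √(402.844880 + 44.880138) = 21.1595 km
B: √((0.0577·111.32)² + (0.0313·78.08)²) = √(41.257036 + 5.972667) = 6.8724 km
C: √((-0.2049·111.32)² + (0.2164·78.08)²) = √(520.271830 + 285.492118) = 28.3860 km
D: √((-0.1104·111.32)² + (-0.1519·78.08)²) = √(151.037414 + 140.667950) = 17.0794 km
E: √((0.3503·111.32)² + (-0.0489·78.08)²) = √(1520.640909 + 14.577979) = 39.1819 km
F: √((0.1930·111.32)² + (-0.0475·78.08)²) = √(461.594912 + 13.755197) = 21.8025 km
G: √((0.0222·111.32)² + (0.2307·78.08)²) = √(6.107343 + 324.470186) = 18.1818 km
H: √((0.0537·111.32)² + (-0.3764·78.08)²) = √(35.735097 + 863.731660) = 29.9911 km
I: √((0.3002·111.32)² + (0.1044·78.08)²) = √(1116.780369 + 66.447800) = 34.3981 km
J: √((0.2404·111.32)² + (-0.0670·78.08)²) = √(716.168676 + 27.367127) = 27.2679 km
K: √((-0.0434·111.32)² + (-0.2568·78.08)²) = √(23.341344 + 402.040355) = 20.6248 km
Sorted: B (6.8724 km) < D (17.0794 km) < G (18.1818 km) < K (20.6248 km) < A (21.1595 km) < F (21.8025 km) < …

B, D, G, K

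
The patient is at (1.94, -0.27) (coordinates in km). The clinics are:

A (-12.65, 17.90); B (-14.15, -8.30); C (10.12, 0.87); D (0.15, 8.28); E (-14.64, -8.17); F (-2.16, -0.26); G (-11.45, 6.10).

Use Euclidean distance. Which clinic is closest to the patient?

Distances from (1.94, -0.27):
A: 23.30 km
B: 17.98 km
C: 8.26 km
D: 8.74 km
E: 18.37 km
F: 4.10 km
G: 14.83 km
Minimum: F at 4.10 km.

F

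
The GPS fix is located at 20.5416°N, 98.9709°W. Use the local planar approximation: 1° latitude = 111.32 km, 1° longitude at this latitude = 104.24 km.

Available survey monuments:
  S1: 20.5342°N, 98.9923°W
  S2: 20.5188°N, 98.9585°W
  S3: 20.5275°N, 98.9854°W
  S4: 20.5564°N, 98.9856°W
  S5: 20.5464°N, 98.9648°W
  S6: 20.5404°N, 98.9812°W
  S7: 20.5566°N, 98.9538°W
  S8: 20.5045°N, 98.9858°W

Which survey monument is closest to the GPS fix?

S5

Distances from 20.5416°N, 98.9709°W:
S1: √((-0.0074·111.32)² + (-0.0214·104.24)²) = √(0.678594 + 4.976183) = 2.3780 km
S2: √((-0.0228·111.32)² + (0.0124·104.24)²) = √(6.441931 + 1.670753) = 2.8483 km
S3: √((-0.0141·111.32)² + (-0.0145·104.24)²) = √(2.463682 + 2.284572) = 2.1790 km
S4: √((0.0148·111.32)² + (-0.0147·104.24)²) = √(2.714375 + 2.348029) = 2.2500 km
S5: √((0.0048·111.32)² + (0.0061·104.24)²) = √(0.285515 + 0.404323) = 0.8306 km
S6: √((-0.0012·111.32)² + (-0.0103·104.24)²) = √(0.017845 + 1.152772) = 1.0820 km
S7: √((0.0150·111.32)² + (0.0171·104.24)²) = √(2.788232 + 3.177321) = 2.4424 km
S8: √((-0.0371·111.32)² + (-0.0149·104.24)²) = √(17.056669 + 2.412356) = 4.4124 km
Minimum: S5 at 0.8306 km.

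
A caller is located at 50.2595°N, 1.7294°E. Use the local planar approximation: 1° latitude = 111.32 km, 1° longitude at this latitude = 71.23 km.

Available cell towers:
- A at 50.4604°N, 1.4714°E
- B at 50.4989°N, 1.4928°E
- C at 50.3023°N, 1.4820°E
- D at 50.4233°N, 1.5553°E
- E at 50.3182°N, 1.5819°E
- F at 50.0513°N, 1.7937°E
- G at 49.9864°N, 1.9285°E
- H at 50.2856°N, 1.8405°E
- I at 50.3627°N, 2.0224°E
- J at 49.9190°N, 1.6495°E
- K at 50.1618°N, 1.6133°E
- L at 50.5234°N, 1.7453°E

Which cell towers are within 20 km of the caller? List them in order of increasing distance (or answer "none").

Distances from 50.2595°N, 1.7294°E:
A: √((0.2009·111.32)² + (-0.2580·71.23)²) = √(500.156905 + 337.726625) = 28.9462 km
B: √((0.2394·111.32)² + (-0.2366·71.23)²) = √(710.222926 + 284.024216) = 31.5317 km
C: √((0.0428·111.32)² + (-0.2474·71.23)²) = √(22.700422 + 310.545528) = 18.2550 km
D: √((0.1638·111.32)² + (-0.1741·71.23)²) = √(332.486633 + 153.788348) = 22.0516 km
E: √((0.0587·111.32)² + (-0.1475·71.23)²) = √(42.699481 + 110.384966) = 12.3727 km
F: √((-0.2082·111.32)² + (0.0643·71.23)²) = √(537.165171 + 20.977215) = 23.6250 km
G: √((-0.2731·111.32)² + (0.1991·71.23)²) = √(924.250716 + 201.126089) = 33.5466 km
H: √((0.0261·111.32)² + (0.1111·71.23)²) = √(8.441651 + 62.625904) = 8.4302 km
I: √((0.1032·111.32)² + (0.2930·71.23)²) = √(131.979291 + 435.573179) = 23.8234 km
J: √((-0.3405·111.32)² + (-0.0799·71.23)²) = √(1436.748088 + 32.390634) = 38.3293 km
K: √((-0.0977·111.32)² + (-0.1161·71.23)²) = √(118.286593 + 68.389642) = 13.6630 km
L: √((0.2639·111.32)² + (0.0159·71.23)²) = √(863.028576 + 1.282685) = 29.3992 km
Threshold 20 km: H (8.4302 km), E (12.3727 km), K (13.6630 km), C (18.2550 km) are within range.

H, E, K, C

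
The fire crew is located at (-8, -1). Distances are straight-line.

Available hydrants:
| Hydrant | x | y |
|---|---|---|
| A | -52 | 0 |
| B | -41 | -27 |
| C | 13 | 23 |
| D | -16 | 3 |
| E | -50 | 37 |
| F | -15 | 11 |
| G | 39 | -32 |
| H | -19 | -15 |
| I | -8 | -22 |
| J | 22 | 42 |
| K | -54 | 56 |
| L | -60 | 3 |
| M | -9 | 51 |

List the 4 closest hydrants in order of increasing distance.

D, F, H, I

Distances from (-8, -1):
A: √((-44)² + (1)²) = √(1936.000 + 1.000) = 44.0
B: √((-33)² + (-26)²) = √(1089.000 + 676.000) = 42.0
C: √((21)² + (24)²) = √(441.000 + 576.000) = 31.9
D: √((-8)² + (4)²) = √(64.000 + 16.000) = 8.9
E: √((-42)² + (38)²) = √(1764.000 + 1444.000) = 56.6
F: √((-7)² + (12)²) = √(49.000 + 144.000) = 13.9
G: √((47)² + (-31)²) = √(2209.000 + 961.000) = 56.3
H: √((-11)² + (-14)²) = √(121.000 + 196.000) = 17.8
I: √((0)² + (-21)²) = √(0.000 + 441.000) = 21.0
J: √((30)² + (43)²) = √(900.000 + 1849.000) = 52.4
K: √((-46)² + (57)²) = √(2116.000 + 3249.000) = 73.2
L: √((-52)² + (4)²) = √(2704.000 + 16.000) = 52.2
M: √((-1)² + (52)²) = √(1.000 + 2704.000) = 52.0
Sorted: D (8.9) < F (13.9) < H (17.8) < I (21.0) < C (31.9) < B (42.0) < …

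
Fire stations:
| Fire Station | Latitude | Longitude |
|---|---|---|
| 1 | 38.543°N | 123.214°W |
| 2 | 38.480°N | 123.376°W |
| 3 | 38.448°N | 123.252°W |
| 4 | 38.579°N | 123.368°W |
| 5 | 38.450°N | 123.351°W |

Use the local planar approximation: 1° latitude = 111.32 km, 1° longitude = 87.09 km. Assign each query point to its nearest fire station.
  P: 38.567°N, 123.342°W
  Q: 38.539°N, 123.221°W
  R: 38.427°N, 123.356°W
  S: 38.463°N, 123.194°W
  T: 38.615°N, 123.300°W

P→4; Q→1; R→5; S→3; T→4

P at 38.567°N, 123.342°W:
  1: √((-0.024·111.32)² + (0.128·87.09)²) = √(7.13787 + 124.26720) = 11.463 km
  2: √((-0.087·111.32)² + (-0.034·87.09)²) = √(93.79613 + 8.76788) = 10.127 km
  3: √((-0.119·111.32)² + (0.090·87.09)²) = √(175.48513 + 61.43581) = 15.392 km
  4: √((0.012·111.32)² + (-0.026·87.09)²) = √(1.78447 + 5.12724) = 2.629 km
  5: √((-0.117·111.32)² + (-0.009·87.09)²) = √(169.63604 + 0.61436) = 13.048 km
  → nearest: 4 (2.629 km)
Q at 38.539°N, 123.221°W:
  1: √((0.004·111.32)² + (0.007·87.09)²) = √(0.19827 + 0.37165) = 0.755 km
  2: √((-0.059·111.32)² + (-0.155·87.09)²) = √(43.13705 + 182.22165) = 15.012 km
  3: √((-0.091·111.32)² + (-0.031·87.09)²) = √(102.61933 + 7.28887) = 10.484 km
  4: √((0.040·111.32)² + (-0.147·87.09)²) = √(19.82743 + 163.89709) = 13.555 km
  5: √((-0.089·111.32)² + (-0.130·87.09)²) = √(98.15816 + 128.18089) = 15.045 km
  → nearest: 1 (0.755 km)
R at 38.427°N, 123.356°W:
  1: √((0.116·111.32)² + (0.142·87.09)²) = √(166.74867 + 152.93725) = 17.880 km
  2: √((0.053·111.32)² + (-0.020·87.09)²) = √(34.80953 + 3.03387) = 6.152 km
  3: √((0.021·111.32)² + (0.104·87.09)²) = √(5.46493 + 82.03577) = 9.354 km
  4: √((0.152·111.32)² + (-0.012·87.09)²) = √(286.30806 + 1.09219) = 16.953 km
  5: √((0.023·111.32)² + (0.005·87.09)²) = √(6.55544 + 0.18962) = 2.597 km
  → nearest: 5 (2.597 km)
S at 38.463°N, 123.194°W:
  1: √((0.080·111.32)² + (-0.020·87.09)²) = √(79.30971 + 3.03387) = 9.074 km
  2: √((0.017·111.32)² + (-0.182·87.09)²) = √(3.58133 + 251.23455) = 15.963 km
  3: √((-0.015·111.32)² + (-0.058·87.09)²) = √(2.78823 + 25.51482) = 5.320 km
  4: √((0.116·111.32)² + (-0.174·87.09)²) = √(166.74867 + 229.63341) = 19.909 km
  5: √((-0.013·111.32)² + (-0.157·87.09)²) = √(2.09427 + 186.95448) = 13.750 km
  → nearest: 3 (5.320 km)
T at 38.615°N, 123.300°W:
  1: √((-0.072·111.32)² + (0.086·87.09)²) = √(64.24087 + 56.09621) = 10.970 km
  2: √((-0.135·111.32)² + (-0.076·87.09)²) = √(225.84680 + 43.80904) = 16.421 km
  3: √((-0.167·111.32)² + (0.048·87.09)²) = √(345.60446 + 17.47508) = 19.055 km
  4: √((-0.036·111.32)² + (-0.068·87.09)²) = √(16.06022 + 35.07151) = 7.151 km
  5: √((-0.165·111.32)² + (-0.051·87.09)²) = √(337.37608 + 19.72772) = 18.897 km
  → nearest: 4 (7.151 km)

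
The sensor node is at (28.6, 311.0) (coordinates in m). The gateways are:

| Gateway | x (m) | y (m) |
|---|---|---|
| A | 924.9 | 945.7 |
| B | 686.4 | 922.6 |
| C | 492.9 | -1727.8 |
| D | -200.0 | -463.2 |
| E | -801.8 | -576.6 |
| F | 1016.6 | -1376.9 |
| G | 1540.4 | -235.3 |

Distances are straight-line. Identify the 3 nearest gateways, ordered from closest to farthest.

D, B, A

Distances from (28.6, 311.0):
A: 1098.3 m
B: 898.2 m
C: 2091.0 m
D: 807.2 m
E: 1215.5 m
F: 1955.8 m
G: 1607.5 m
Sorted: D (807.2 m) < B (898.2 m) < A (1098.3 m) < E (1215.5 m) < G (1607.5 m) < …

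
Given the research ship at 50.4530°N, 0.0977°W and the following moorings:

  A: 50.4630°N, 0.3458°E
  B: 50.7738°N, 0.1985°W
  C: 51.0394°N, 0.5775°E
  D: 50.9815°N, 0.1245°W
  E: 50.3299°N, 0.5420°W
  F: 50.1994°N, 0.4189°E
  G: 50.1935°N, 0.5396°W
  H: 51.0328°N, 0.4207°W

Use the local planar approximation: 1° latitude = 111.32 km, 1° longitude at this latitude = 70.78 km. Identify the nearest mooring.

A

Distances from 50.4530°N, 0.0977°W:
A: √((0.0100·111.32)² + (0.4435·70.78)²) = √(1.239214 + 985.390486) = 31.4107 km
B: √((0.3208·111.32)² + (-0.1008·70.78)²) = √(1275.308090 + 50.902860) = 36.4172 km
C: √((0.5864·111.32)² + (0.6752·70.78)²) = √(4261.223551 + 2283.946801) = 80.9022 km
D: √((0.5285·111.32)² + (-0.0268·70.78)²) = √(3461.277176 + 3.598245) = 58.8632 km
E: √((-0.1231·111.32)² + (-0.4443·70.78)²) = √(187.785693 + 988.948653) = 34.3036 km
F: √((-0.2536·111.32)² + (0.5166·70.78)²) = √(796.975358 + 1336.995422) = 46.1949 km
G: √((-0.2595·111.32)² + (-0.4419·70.78)²) = √(834.489967 + 978.293391) = 42.5768 km
H: √((0.5798·111.32)² + (-0.3230·70.78)²) = √(4165.842222 + 522.668301) = 68.4727 km
Minimum: A at 31.4107 km.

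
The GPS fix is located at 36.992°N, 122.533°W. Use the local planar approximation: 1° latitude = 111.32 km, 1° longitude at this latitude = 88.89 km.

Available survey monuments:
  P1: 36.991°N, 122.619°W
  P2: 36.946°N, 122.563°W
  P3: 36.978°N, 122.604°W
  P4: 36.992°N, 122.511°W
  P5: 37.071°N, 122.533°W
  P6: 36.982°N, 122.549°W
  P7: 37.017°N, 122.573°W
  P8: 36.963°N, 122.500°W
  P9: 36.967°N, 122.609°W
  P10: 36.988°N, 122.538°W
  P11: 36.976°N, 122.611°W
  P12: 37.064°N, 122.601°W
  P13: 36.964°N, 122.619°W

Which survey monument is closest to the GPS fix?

Distances from 36.992°N, 122.533°W:
P1: √((-0.001·111.32)² + (-0.086·88.89)²) = √(0.01239 + 58.43899) = 7.645 km
P2: √((-0.046·111.32)² + (-0.030·88.89)²) = √(26.22177 + 7.11129) = 5.773 km
P3: √((-0.014·111.32)² + (-0.071·88.89)²) = √(2.42886 + 39.83112) = 6.501 km
P4: √((0.000·111.32)² + (0.022·88.89)²) = √(0.00000 + 3.82429) = 1.956 km
P5: √((0.079·111.32)² + (0.000·88.89)²) = √(77.33936 + 0.00000) = 8.794 km
P6: √((-0.010·111.32)² + (-0.016·88.89)²) = √(1.23921 + 2.02277) = 1.806 km
P7: √((0.025·111.32)² + (-0.040·88.89)²) = √(7.74509 + 12.64229) = 4.515 km
P8: √((-0.029·111.32)² + (0.033·88.89)²) = √(10.42179 + 8.60466) = 4.362 km
P9: √((-0.025·111.32)² + (-0.076·88.89)²) = √(7.74509 + 45.63867) = 7.306 km
P10: √((-0.004·111.32)² + (-0.005·88.89)²) = √(0.19827 + 0.19754) = 0.629 km
P11: √((-0.016·111.32)² + (-0.078·88.89)²) = √(3.17239 + 48.07231) = 7.159 km
P12: √((0.072·111.32)² + (-0.068·88.89)²) = √(64.24087 + 36.53622) = 10.039 km
P13: √((-0.028·111.32)² + (-0.086·88.89)²) = √(9.71544 + 58.43899) = 8.256 km
Minimum: P10 at 0.629 km.

P10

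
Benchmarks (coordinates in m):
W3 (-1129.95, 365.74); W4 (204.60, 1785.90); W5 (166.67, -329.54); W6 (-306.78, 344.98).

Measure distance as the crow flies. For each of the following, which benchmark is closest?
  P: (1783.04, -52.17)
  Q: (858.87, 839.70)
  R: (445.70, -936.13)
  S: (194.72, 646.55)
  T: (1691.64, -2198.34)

P at (1783.04, -52.17):
  W3: √((-2912.99)² + (417.91)²) = √(8485510.7401 + 174648.7681) = 2942.81 m
  W4: √((-1578.44)² + (1838.07)²) = √(2491472.8336 + 3378501.3249) = 2422.80 m
  W5: √((-1616.37)² + (-277.37)²) = √(2612651.9769 + 76934.1169) = 1640.00 m
  W6: √((-2089.82)² + (397.15)²) = √(4367347.6324 + 157728.1225) = 2127.22 m
  → nearest: W5 (1640.00 m)
Q at (858.87, 839.70):
  W3: √((-1988.82)² + (-473.96)²) = √(3955404.9924 + 224638.0816) = 2044.52 m
  W4: √((-654.27)² + (946.20)²) = √(428069.2329 + 895294.4400) = 1150.38 m
  W5: √((-692.20)² + (-1169.24)²) = √(479140.8400 + 1367122.1776) = 1358.77 m
  W6: √((-1165.65)² + (-494.72)²) = √(1358739.9225 + 244747.8784) = 1266.29 m
  → nearest: W4 (1150.38 m)
R at (445.70, -936.13):
  W3: √((-1575.65)² + (1301.87)²) = √(2482672.9225 + 1694865.4969) = 2043.90 m
  W4: √((-241.10)² + (2722.03)²) = √(58129.2100 + 7409447.3209) = 2732.69 m
  W5: √((-279.03)² + (606.59)²) = √(77857.7409 + 367951.4281) = 667.69 m
  W6: √((-752.48)² + (1281.11)²) = √(566226.1504 + 1641242.8321) = 1485.76 m
  → nearest: W5 (667.69 m)
S at (194.72, 646.55):
  W3: √((-1324.67)² + (-280.81)²) = √(1754750.6089 + 78854.2561) = 1354.11 m
  W4: √((9.88)² + (1139.35)²) = √(97.6144 + 1298118.4225) = 1139.39 m
  W5: √((-28.05)² + (-976.09)²) = √(786.8025 + 952751.6881) = 976.49 m
  W6: √((-501.50)² + (-301.57)²) = √(251502.2500 + 90944.4649) = 585.19 m
  → nearest: W6 (585.19 m)
T at (1691.64, -2198.34):
  W3: √((-2821.59)² + (2564.08)²) = √(7961370.1281 + 6574506.2464) = 3812.59 m
  W4: √((-1487.04)² + (3984.24)²) = √(2211287.9616 + 15874168.3776) = 4252.70 m
  W5: √((-1524.97)² + (1868.80)²) = √(2325533.5009 + 3492413.4400) = 2412.04 m
  W6: √((-1998.42)² + (2543.32)²) = √(3993682.4964 + 6468476.6224) = 3234.53 m
  → nearest: W5 (2412.04 m)

P→W5; Q→W4; R→W5; S→W6; T→W5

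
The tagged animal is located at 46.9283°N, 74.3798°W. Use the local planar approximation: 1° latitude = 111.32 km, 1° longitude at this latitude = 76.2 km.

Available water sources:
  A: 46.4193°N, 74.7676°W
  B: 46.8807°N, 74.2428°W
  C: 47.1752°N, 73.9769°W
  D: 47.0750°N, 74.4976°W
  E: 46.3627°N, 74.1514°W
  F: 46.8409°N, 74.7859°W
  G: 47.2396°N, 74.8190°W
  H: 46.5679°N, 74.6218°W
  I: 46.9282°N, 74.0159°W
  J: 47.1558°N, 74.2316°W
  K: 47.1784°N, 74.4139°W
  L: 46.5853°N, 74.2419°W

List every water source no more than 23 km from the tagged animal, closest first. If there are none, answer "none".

B, D

Distances from 46.9283°N, 74.3798°W:
A: 63.9046 km
B: 11.7072 km
C: 41.2064 km
D: 18.6350 km
E: 65.3237 km
F: 32.4383 km
G: 48.1761 km
H: 44.1547 km
I: 27.7292 km
J: 27.7290 km
K: 27.9621 km
L: 39.6023 km
Threshold 23 km: B (11.7072 km), D (18.6350 km) are within range.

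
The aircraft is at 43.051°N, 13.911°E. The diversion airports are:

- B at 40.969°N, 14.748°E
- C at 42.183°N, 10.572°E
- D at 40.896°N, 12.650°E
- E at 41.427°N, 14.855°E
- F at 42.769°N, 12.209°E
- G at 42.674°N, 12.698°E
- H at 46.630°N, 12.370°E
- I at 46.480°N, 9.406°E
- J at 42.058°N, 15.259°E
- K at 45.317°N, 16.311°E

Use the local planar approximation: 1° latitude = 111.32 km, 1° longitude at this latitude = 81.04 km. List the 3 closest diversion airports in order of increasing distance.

Distances from 43.051°N, 13.911°E:
B: √((-2.082·111.32)² + (0.837·81.04)²) = √(53716.51707 + 4600.97402) = 241.490 km
C: √((-0.868·111.32)² + (-3.339·81.04)²) = √(9336.53750 + 73220.33353) = 287.327 km
D: √((-2.155·111.32)² + (-1.261·81.04)²) = √(57549.41911 + 10443.09041) = 260.754 km
E: √((-1.624·111.32)² + (0.944·81.04)²) = √(32682.73895 + 5852.51928) = 196.304 km
F: √((-0.282·111.32)² + (-1.702·81.04)²) = √(985.47273 + 19024.70697) = 141.457 km
G: √((-0.377·111.32)² + (-1.213·81.04)²) = √(1761.28281 + 9663.18883) = 106.885 km
H: √((3.579·111.32)² + (-1.541·81.04)²) = √(158733.93851 + 15595.67377) = 417.528 km
I: √((3.429·111.32)² + (-4.505·81.04)²) = √(145707.31842 + 133287.20326) = 528.199 km
J: √((-0.993·111.32)² + (1.348·81.04)²) = √(12219.25962 + 11933.79709) = 155.413 km
K: √((2.266·111.32)² + (2.400·81.04)²) = √(63630.62754 + 37828.69402) = 318.527 km
Sorted: G (106.885 km) < F (141.457 km) < J (155.413 km) < E (196.304 km) < B (241.490 km) < …

G, F, J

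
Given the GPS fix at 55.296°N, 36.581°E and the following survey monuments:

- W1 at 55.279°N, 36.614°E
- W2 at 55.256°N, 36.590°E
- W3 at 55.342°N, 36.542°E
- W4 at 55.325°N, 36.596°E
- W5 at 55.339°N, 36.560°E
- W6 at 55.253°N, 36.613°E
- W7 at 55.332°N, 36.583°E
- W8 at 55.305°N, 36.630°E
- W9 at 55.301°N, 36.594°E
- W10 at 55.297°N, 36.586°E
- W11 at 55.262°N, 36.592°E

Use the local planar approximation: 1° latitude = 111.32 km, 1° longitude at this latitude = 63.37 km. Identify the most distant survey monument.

Distances from 55.296°N, 36.581°E:
W1: √((-0.017·111.32)² + (0.033·63.37)²) = √(3.58133 + 4.37316) = 2.820 km
W2: √((-0.040·111.32)² + (0.009·63.37)²) = √(19.82743 + 0.32528) = 4.489 km
W3: √((0.046·111.32)² + (-0.039·63.37)²) = √(26.22177 + 6.10797) = 5.686 km
W4: √((0.029·111.32)² + (0.015·63.37)²) = √(10.42179 + 0.90355) = 3.365 km
W5: √((0.043·111.32)² + (-0.021·63.37)²) = √(22.91307 + 1.77095) = 4.968 km
W6: √((-0.043·111.32)² + (0.032·63.37)²) = √(22.91307 + 4.11214) = 5.199 km
W7: √((0.036·111.32)² + (0.002·63.37)²) = √(16.06022 + 0.01606) = 4.010 km
W8: √((0.009·111.32)² + (0.049·63.37)²) = √(1.00376 + 9.64183) = 3.263 km
W9: √((0.005·111.32)² + (0.013·63.37)²) = √(0.30980 + 0.67866) = 0.994 km
W10: √((0.001·111.32)² + (0.005·63.37)²) = √(0.01239 + 0.10039) = 0.336 km
W11: √((-0.034·111.32)² + (0.011·63.37)²) = √(14.32532 + 0.48591) = 3.849 km
Maximum: W3 at 5.686 km.

W3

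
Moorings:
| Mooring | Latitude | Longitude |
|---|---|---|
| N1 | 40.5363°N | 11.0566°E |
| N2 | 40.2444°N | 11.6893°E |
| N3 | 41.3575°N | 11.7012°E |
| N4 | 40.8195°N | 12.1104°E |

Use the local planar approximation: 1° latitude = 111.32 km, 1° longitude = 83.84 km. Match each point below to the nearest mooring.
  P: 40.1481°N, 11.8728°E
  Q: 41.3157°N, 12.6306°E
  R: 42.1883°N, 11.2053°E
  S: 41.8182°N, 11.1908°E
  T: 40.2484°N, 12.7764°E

P→N2; Q→N4; R→N3; S→N3; T→N4

P at 40.1481°N, 11.8728°E:
  N1: √((0.3882·111.32)² + (-0.8162·83.84)²) = √(1867.486442 + 4682.693367) = 80.9332 km
  N2: √((0.0963·111.32)² + (-0.1835·83.84)²) = √(114.920887 + 236.687148) = 18.7512 km
  N3: √((1.2094·111.32)² + (-0.1716·83.84)²) = √(18125.346758 + 206.984158) = 135.3969 km
  N4: √((0.6714·111.32)² + (0.2376·83.84)²) = √(5586.104671 + 396.821699) = 77.3494 km
  → nearest: N2 (18.7512 km)
Q at 41.3157°N, 12.6306°E:
  N1: √((-0.7794·111.32)² + (-1.5740·83.84)²) = √(7527.784852 + 17414.539525) = 157.9314 km
  N2: √((-1.0713·111.32)² + (-0.9413·83.84)²) = √(14222.259717 + 6228.144163) = 143.0049 km
  N3: √((0.0418·111.32)² + (-0.9294·83.84)²) = √(21.652047 + 6071.666033) = 78.0597 km
  N4: √((-0.4962·111.32)² + (-0.5202·83.84)²) = √(3051.124401 + 1902.143314) = 70.3795 km
  → nearest: N4 (70.3795 km)
R at 42.1883°N, 11.2053°E:
  N1: √((-1.6520·111.32)² + (-0.1487·83.84)²) = √(33819.445392 + 155.426288) = 184.3227 km
  N2: √((-1.9439·111.32)² + (0.4840·83.84)²) = √(46826.773520 + 1646.619532) = 220.1667 km
  N3: √((-0.8308·111.32)² + (0.4959·83.84)²) = √(8553.411595 + 1728.585063) = 101.4002 km
  N4: √((-1.3688·111.32)² + (0.9051·83.84)²) = √(23218.084551 + 5758.318321) = 170.2246 km
  → nearest: N3 (101.4002 km)
S at 41.8182°N, 11.1908°E:
  N1: √((-1.2819·111.32)² + (-0.1342·83.84)²) = √(20363.606224 + 126.592382) = 143.1440 km
  N2: √((-1.5738·111.32)² + (0.4985·83.84)²) = √(30693.433787 + 1746.758497) = 180.1116 km
  N3: √((-0.4607·111.32)² + (0.5104·83.84)²) = √(2630.163944 + 1831.149787) = 66.7931 km
  N4: √((-0.9987·111.32)² + (0.9196·83.84)²) = √(12359.943772 + 5944.296509) = 135.2932 km
  → nearest: N3 (66.7931 km)
T at 40.2484°N, 12.7764°E:
  N1: √((0.2879·111.32)² + (-1.7198·83.84)²) = √(1027.140196 + 20790.188572) = 147.7069 km
  N2: √((-0.0040·111.32)² + (-1.0871·83.84)²) = √(0.198274 + 8306.948744) = 91.1436 km
  N3: √((1.1091·111.32)² + (-1.0752·83.84)²) = √(15243.609188 + 8126.079198) = 152.8715 km
  N4: √((0.5711·111.32)² + (-0.6660·83.84)²) = √(4041.761807 + 3117.819706) = 84.6143 km
  → nearest: N4 (84.6143 km)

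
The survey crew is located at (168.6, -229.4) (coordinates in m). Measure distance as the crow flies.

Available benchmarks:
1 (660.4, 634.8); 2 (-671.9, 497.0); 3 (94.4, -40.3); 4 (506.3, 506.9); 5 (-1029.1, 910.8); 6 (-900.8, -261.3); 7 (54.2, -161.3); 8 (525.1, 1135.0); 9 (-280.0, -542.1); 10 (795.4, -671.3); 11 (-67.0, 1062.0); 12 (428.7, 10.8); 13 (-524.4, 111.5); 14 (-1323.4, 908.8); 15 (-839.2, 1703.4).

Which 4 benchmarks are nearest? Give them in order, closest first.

Distances from (168.6, -229.4):
1: 994.3 m
2: 1110.9 m
3: 203.1 m
4: 810.0 m
5: 1653.6 m
6: 1069.9 m
7: 133.1 m
8: 1410.2 m
9: 546.8 m
10: 766.9 m
11: 1312.7 m
12: 354.0 m
13: 772.3 m
14: 1876.6 m
15: 2179.8 m
Sorted: 7 (133.1 m) < 3 (203.1 m) < 12 (354.0 m) < 9 (546.8 m) < 10 (766.9 m) < 13 (772.3 m) < …

7, 3, 12, 9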